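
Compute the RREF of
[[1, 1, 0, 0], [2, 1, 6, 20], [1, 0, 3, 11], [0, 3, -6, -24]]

[[1, 0, 0, 2], [0, 1, 0, -2], [0, 0, 1, 3], [0, 0, 0, 0]]

ρ2 → ρ2 − 2·ρ1
  [ 1   1   0    0 ]
  [ 0  -1   6   20 ]
  [ 1   0   3   11 ]
  [ 0   3  -6  -24 ]
ρ3 → ρ3 − ρ1
  [ 1   1   0    0 ]
  [ 0  -1   6   20 ]
  [ 0  -1   3   11 ]
  [ 0   3  -6  -24 ]
ρ2 → -1·ρ2
  [ 1   1   0    0 ]
  [ 0   1  -6  -20 ]
  [ 0  -1   3   11 ]
  [ 0   3  -6  -24 ]
ρ3 → ρ3 + ρ2
  [ 1  1   0    0 ]
  [ 0  1  -6  -20 ]
  [ 0  0  -3   -9 ]
  [ 0  3  -6  -24 ]
ρ4 → ρ4 − 3·ρ2
  [ 1  1   0    0 ]
  [ 0  1  -6  -20 ]
  [ 0  0  -3   -9 ]
  [ 0  0  12   36 ]
ρ3 → -1/3·ρ3
  [ 1  1   0    0 ]
  [ 0  1  -6  -20 ]
  [ 0  0   1    3 ]
  [ 0  0  12   36 ]
ρ4 → ρ4 − 12·ρ3
  [ 1  1   0    0 ]
  [ 0  1  -6  -20 ]
  [ 0  0   1    3 ]
  [ 0  0   0    0 ]
ρ2 → ρ2 + 6·ρ3
  [ 1  1  0   0 ]
  [ 0  1  0  -2 ]
  [ 0  0  1   3 ]
  [ 0  0  0   0 ]
ρ1 → ρ1 − ρ2
  [ 1  0  0   2 ]
  [ 0  1  0  -2 ]
  [ 0  0  1   3 ]
  [ 0  0  0   0 ]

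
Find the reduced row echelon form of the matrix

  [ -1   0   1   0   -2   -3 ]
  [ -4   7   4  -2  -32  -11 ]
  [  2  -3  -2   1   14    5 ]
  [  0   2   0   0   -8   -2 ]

ρ1 := -1·ρ1
  [  1   0  -1   0    2    3 ]
  [ -4   7   4  -2  -32  -11 ]
  [  2  -3  -2   1   14    5 ]
  [  0   2   0   0   -8   -2 ]
ρ2 := ρ2 + 4·ρ1
  [ 1   0  -1   0    2   3 ]
  [ 0   7   0  -2  -24   1 ]
  [ 2  -3  -2   1   14   5 ]
  [ 0   2   0   0   -8  -2 ]
ρ3 := ρ3 − 2·ρ1
  [ 1   0  -1   0    2   3 ]
  [ 0   7   0  -2  -24   1 ]
  [ 0  -3   0   1   10  -1 ]
  [ 0   2   0   0   -8  -2 ]
ρ2 := 1/7·ρ2
  [ 1   0  -1     0      2    3 ]
  [ 0   1   0  -2/7  -24/7  1/7 ]
  [ 0  -3   0     1     10   -1 ]
  [ 0   2   0     0     -8   -2 ]
ρ3 := ρ3 + 3·ρ2
  [ 1  0  -1     0      2     3 ]
  [ 0  1   0  -2/7  -24/7   1/7 ]
  [ 0  0   0   1/7   -2/7  -4/7 ]
  [ 0  2   0     0     -8    -2 ]
ρ4 := ρ4 − 2·ρ2
  [ 1  0  -1     0      2      3 ]
  [ 0  1   0  -2/7  -24/7    1/7 ]
  [ 0  0   0   1/7   -2/7   -4/7 ]
  [ 0  0   0   4/7   -8/7  -16/7 ]
ρ3 := 7·ρ3
  [ 1  0  -1     0      2      3 ]
  [ 0  1   0  -2/7  -24/7    1/7 ]
  [ 0  0   0     1     -2     -4 ]
  [ 0  0   0   4/7   -8/7  -16/7 ]
ρ4 := ρ4 − 4/7·ρ3
  [ 1  0  -1     0      2    3 ]
  [ 0  1   0  -2/7  -24/7  1/7 ]
  [ 0  0   0     1     -2   -4 ]
  [ 0  0   0     0      0    0 ]
ρ2 := ρ2 + 2/7·ρ3
  [ 1  0  -1  0   2   3 ]
  [ 0  1   0  0  -4  -1 ]
  [ 0  0   0  1  -2  -4 ]
  [ 0  0   0  0   0   0 ]

[[1, 0, -1, 0, 2, 3], [0, 1, 0, 0, -4, -1], [0, 0, 0, 1, -2, -4], [0, 0, 0, 0, 0, 0]]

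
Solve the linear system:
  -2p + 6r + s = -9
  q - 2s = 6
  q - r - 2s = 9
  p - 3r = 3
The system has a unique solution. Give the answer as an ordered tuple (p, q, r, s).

(-6, 0, -3, -3)

Form the augmented matrix and row-reduce:
  [ -2  0   6   1  |  -9 ]
  [  0  1   0  -2  |   6 ]
  [  0  1  -1  -2  |   9 ]
  [  1  0  -3   0  |   3 ]
Multiply R1 by -1/2.
  [ 1  0  -3  -1/2  |  9/2 ]
  [ 0  1   0    -2  |    6 ]
  [ 0  1  -1    -2  |    9 ]
  [ 1  0  -3     0  |    3 ]
Subtract R1 from R4.
  [ 1  0  -3  -1/2  |   9/2 ]
  [ 0  1   0    -2  |     6 ]
  [ 0  1  -1    -2  |     9 ]
  [ 0  0   0   1/2  |  -3/2 ]
Subtract R2 from R3.
  [ 1  0  -3  -1/2  |   9/2 ]
  [ 0  1   0    -2  |     6 ]
  [ 0  0  -1     0  |     3 ]
  [ 0  0   0   1/2  |  -3/2 ]
Multiply R3 by -1.
  [ 1  0  -3  -1/2  |   9/2 ]
  [ 0  1   0    -2  |     6 ]
  [ 0  0   1     0  |    -3 ]
  [ 0  0   0   1/2  |  -3/2 ]
Multiply R4 by 2.
  [ 1  0  -3  -1/2  |  9/2 ]
  [ 0  1   0    -2  |    6 ]
  [ 0  0   1     0  |   -3 ]
  [ 0  0   0     1  |   -3 ]
Add 2 times R4 to R2.
  [ 1  0  -3  -1/2  |  9/2 ]
  [ 0  1   0     0  |    0 ]
  [ 0  0   1     0  |   -3 ]
  [ 0  0   0     1  |   -3 ]
Add 1/2 times R4 to R1.
  [ 1  0  -3  0  |   3 ]
  [ 0  1   0  0  |   0 ]
  [ 0  0   1  0  |  -3 ]
  [ 0  0   0  1  |  -3 ]
Add 3 times R3 to R1.
  [ 1  0  0  0  |  -6 ]
  [ 0  1  0  0  |   0 ]
  [ 0  0  1  0  |  -3 ]
  [ 0  0  0  1  |  -3 ]
Reading off the last column: p = -6, q = 0, r = -3, s = -3.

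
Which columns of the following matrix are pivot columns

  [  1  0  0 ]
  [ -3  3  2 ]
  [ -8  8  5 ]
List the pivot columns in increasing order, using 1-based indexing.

Add 3 times R1 to R2.
  [  1  0  0 ]
  [  0  3  2 ]
  [ -8  8  5 ]
Add 8 times R1 to R3.
  [ 1  0  0 ]
  [ 0  3  2 ]
  [ 0  8  5 ]
Multiply R2 by 1/3.
  [ 1  0    0 ]
  [ 0  1  2/3 ]
  [ 0  8    5 ]
Subtract 8 times R2 from R3.
  [ 1  0     0 ]
  [ 0  1   2/3 ]
  [ 0  0  -1/3 ]
Multiply R3 by -3.
  [ 1  0    0 ]
  [ 0  1  2/3 ]
  [ 0  0    1 ]
Subtract 2/3 times R3 from R2.
  [ 1  0  0 ]
  [ 0  1  0 ]
  [ 0  0  1 ]
Pivot columns are the columns containing a leading 1.

1, 2, 3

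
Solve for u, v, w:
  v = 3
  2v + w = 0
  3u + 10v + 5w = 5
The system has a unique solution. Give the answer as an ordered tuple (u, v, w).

Form the augmented matrix and row-reduce:
  [ 0   1  0  |  3 ]
  [ 0   2  1  |  0 ]
  [ 3  10  5  |  5 ]
r1 ↔ r3
  [ 3  10  5  |  5 ]
  [ 0   2  1  |  0 ]
  [ 0   1  0  |  3 ]
r1 -> 1/3·r1
  [ 1  10/3  5/3  |  5/3 ]
  [ 0     2    1  |    0 ]
  [ 0     1    0  |    3 ]
r2 -> 1/2·r2
  [ 1  10/3  5/3  |  5/3 ]
  [ 0     1  1/2  |    0 ]
  [ 0     1    0  |    3 ]
r3 -> r3 − r2
  [ 1  10/3   5/3  |  5/3 ]
  [ 0     1   1/2  |    0 ]
  [ 0     0  -1/2  |    3 ]
r3 -> -2·r3
  [ 1  10/3  5/3  |  5/3 ]
  [ 0     1  1/2  |    0 ]
  [ 0     0    1  |   -6 ]
r2 -> r2 − 1/2·r3
  [ 1  10/3  5/3  |  5/3 ]
  [ 0     1    0  |    3 ]
  [ 0     0    1  |   -6 ]
r1 -> r1 − 5/3·r3
  [ 1  10/3  0  |  35/3 ]
  [ 0     1  0  |     3 ]
  [ 0     0  1  |    -6 ]
r1 -> r1 − 10/3·r2
  [ 1  0  0  |  5/3 ]
  [ 0  1  0  |    3 ]
  [ 0  0  1  |   -6 ]
Reading off the last column: u = 5/3, v = 3, w = -6.

(5/3, 3, -6)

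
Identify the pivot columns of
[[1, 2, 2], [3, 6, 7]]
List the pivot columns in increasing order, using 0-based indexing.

0, 2

R2 → R2 − 3·R1
  [ 1  2  2 ]
  [ 0  0  1 ]
R1 → R1 − 2·R2
  [ 1  2  0 ]
  [ 0  0  1 ]
Pivot columns are the columns containing a leading 1.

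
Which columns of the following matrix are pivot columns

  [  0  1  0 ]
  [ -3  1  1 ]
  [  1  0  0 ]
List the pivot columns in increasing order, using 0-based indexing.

Swap R1 and R2.
  [ -3  1  1 ]
  [  0  1  0 ]
  [  1  0  0 ]
Multiply R1 by -1/3.
  [ 1  -1/3  -1/3 ]
  [ 0     1     0 ]
  [ 1     0     0 ]
Subtract R1 from R3.
  [ 1  -1/3  -1/3 ]
  [ 0     1     0 ]
  [ 0   1/3   1/3 ]
Subtract 1/3 times R2 from R3.
  [ 1  -1/3  -1/3 ]
  [ 0     1     0 ]
  [ 0     0   1/3 ]
Multiply R3 by 3.
  [ 1  -1/3  -1/3 ]
  [ 0     1     0 ]
  [ 0     0     1 ]
Add 1/3 times R3 to R1.
  [ 1  -1/3  0 ]
  [ 0     1  0 ]
  [ 0     0  1 ]
Add 1/3 times R2 to R1.
  [ 1  0  0 ]
  [ 0  1  0 ]
  [ 0  0  1 ]
Pivot columns are the columns containing a leading 1.

0, 1, 2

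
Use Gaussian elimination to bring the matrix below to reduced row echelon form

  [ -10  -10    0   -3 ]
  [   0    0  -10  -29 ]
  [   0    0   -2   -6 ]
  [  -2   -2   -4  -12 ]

R1 ← -1/10·R1
  [  1   1    0  3/10 ]
  [  0   0  -10   -29 ]
  [  0   0   -2    -6 ]
  [ -2  -2   -4   -12 ]
R4 ← R4 + 2·R1
  [ 1  1    0   3/10 ]
  [ 0  0  -10    -29 ]
  [ 0  0   -2     -6 ]
  [ 0  0   -4  -57/5 ]
R2 ← -1/10·R2
  [ 1  1   0   3/10 ]
  [ 0  0   1  29/10 ]
  [ 0  0  -2     -6 ]
  [ 0  0  -4  -57/5 ]
R3 ← R3 + 2·R2
  [ 1  1   0   3/10 ]
  [ 0  0   1  29/10 ]
  [ 0  0   0   -1/5 ]
  [ 0  0  -4  -57/5 ]
R4 ← R4 + 4·R2
  [ 1  1  0   3/10 ]
  [ 0  0  1  29/10 ]
  [ 0  0  0   -1/5 ]
  [ 0  0  0    1/5 ]
R3 ← -5·R3
  [ 1  1  0   3/10 ]
  [ 0  0  1  29/10 ]
  [ 0  0  0      1 ]
  [ 0  0  0    1/5 ]
R4 ← R4 − 1/5·R3
  [ 1  1  0   3/10 ]
  [ 0  0  1  29/10 ]
  [ 0  0  0      1 ]
  [ 0  0  0      0 ]
R2 ← R2 − 29/10·R3
  [ 1  1  0  3/10 ]
  [ 0  0  1     0 ]
  [ 0  0  0     1 ]
  [ 0  0  0     0 ]
R1 ← R1 − 3/10·R3
  [ 1  1  0  0 ]
  [ 0  0  1  0 ]
  [ 0  0  0  1 ]
  [ 0  0  0  0 ]

[[1, 1, 0, 0], [0, 0, 1, 0], [0, 0, 0, 1], [0, 0, 0, 0]]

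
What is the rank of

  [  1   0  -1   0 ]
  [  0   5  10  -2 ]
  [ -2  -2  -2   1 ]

rank = 3

R3 -> R3 + 2·R1
  [ 1   0  -1   0 ]
  [ 0   5  10  -2 ]
  [ 0  -2  -4   1 ]
R2 -> 1/5·R2
  [ 1   0  -1     0 ]
  [ 0   1   2  -2/5 ]
  [ 0  -2  -4     1 ]
R3 -> R3 + 2·R2
  [ 1  0  -1     0 ]
  [ 0  1   2  -2/5 ]
  [ 0  0   0   1/5 ]
R3 -> 5·R3
  [ 1  0  -1     0 ]
  [ 0  1   2  -2/5 ]
  [ 0  0   0     1 ]
R2 -> R2 + 2/5·R3
  [ 1  0  -1  0 ]
  [ 0  1   2  0 ]
  [ 0  0   0  1 ]
The reduced form has 3 nonzero rows.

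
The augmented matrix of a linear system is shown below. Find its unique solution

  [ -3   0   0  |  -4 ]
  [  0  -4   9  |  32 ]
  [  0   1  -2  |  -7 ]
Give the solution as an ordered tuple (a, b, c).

R1 → -1/3·R1
  [ 1   0   0  |  4/3 ]
  [ 0  -4   9  |   32 ]
  [ 0   1  -2  |   -7 ]
R2 → -1/4·R2
  [ 1  0     0  |  4/3 ]
  [ 0  1  -9/4  |   -8 ]
  [ 0  1    -2  |   -7 ]
R3 → R3 − R2
  [ 1  0     0  |  4/3 ]
  [ 0  1  -9/4  |   -8 ]
  [ 0  0   1/4  |    1 ]
R3 → 4·R3
  [ 1  0     0  |  4/3 ]
  [ 0  1  -9/4  |   -8 ]
  [ 0  0     1  |    4 ]
R2 → R2 + 9/4·R3
  [ 1  0  0  |  4/3 ]
  [ 0  1  0  |    1 ]
  [ 0  0  1  |    4 ]
Reading off the last column: a = 4/3, b = 1, c = 4.

(4/3, 1, 4)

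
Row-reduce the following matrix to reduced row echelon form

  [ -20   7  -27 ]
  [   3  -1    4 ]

ρ1 -> -1/20·ρ1
  [ 1  -7/20  27/20 ]
  [ 3     -1      4 ]
ρ2 -> ρ2 − 3·ρ1
  [ 1  -7/20  27/20 ]
  [ 0   1/20  -1/20 ]
ρ2 -> 20·ρ2
  [ 1  -7/20  27/20 ]
  [ 0      1     -1 ]
ρ1 -> ρ1 + 7/20·ρ2
  [ 1  0   1 ]
  [ 0  1  -1 ]

[[1, 0, 1], [0, 1, -1]]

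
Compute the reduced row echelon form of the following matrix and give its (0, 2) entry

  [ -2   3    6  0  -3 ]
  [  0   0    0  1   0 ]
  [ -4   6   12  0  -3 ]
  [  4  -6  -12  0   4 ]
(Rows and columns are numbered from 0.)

R1 -> -1/2·R1
R3 -> R3 + 4·R1
R4 -> R4 − 4·R1
R3 -> 1/3·R3
R4 -> R4 + 2·R3
R1 -> R1 − 3/2·R3

-3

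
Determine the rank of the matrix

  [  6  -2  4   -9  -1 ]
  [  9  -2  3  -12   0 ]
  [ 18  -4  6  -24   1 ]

R1 -> 1/6·R1
  [  1  -1/3  2/3  -3/2  -1/6 ]
  [  9    -2    3   -12     0 ]
  [ 18    -4    6   -24     1 ]
R2 -> R2 − 9·R1
  [  1  -1/3  2/3  -3/2  -1/6 ]
  [  0     1   -3   3/2   3/2 ]
  [ 18    -4    6   -24     1 ]
R3 -> R3 − 18·R1
  [ 1  -1/3  2/3  -3/2  -1/6 ]
  [ 0     1   -3   3/2   3/2 ]
  [ 0     2   -6     3     4 ]
R3 -> R3 − 2·R2
  [ 1  -1/3  2/3  -3/2  -1/6 ]
  [ 0     1   -3   3/2   3/2 ]
  [ 0     0    0     0     1 ]
R2 -> R2 − 3/2·R3
  [ 1  -1/3  2/3  -3/2  -1/6 ]
  [ 0     1   -3   3/2     0 ]
  [ 0     0    0     0     1 ]
R1 -> R1 + 1/6·R3
  [ 1  -1/3  2/3  -3/2  0 ]
  [ 0     1   -3   3/2  0 ]
  [ 0     0    0     0  1 ]
R1 -> R1 + 1/3·R2
  [ 1  0  -1/3   -1  0 ]
  [ 0  1    -3  3/2  0 ]
  [ 0  0     0    0  1 ]
The reduced form has 3 nonzero rows.

rank = 3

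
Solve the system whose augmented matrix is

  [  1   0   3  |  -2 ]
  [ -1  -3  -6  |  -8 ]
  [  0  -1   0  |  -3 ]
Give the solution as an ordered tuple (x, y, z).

(-3, 3, 1/3)

Add R1 to R2.
  [ 1   0   3  |   -2 ]
  [ 0  -3  -3  |  -10 ]
  [ 0  -1   0  |   -3 ]
Multiply R2 by -1/3.
  [ 1   0  3  |    -2 ]
  [ 0   1  1  |  10/3 ]
  [ 0  -1  0  |    -3 ]
Add R2 to R3.
  [ 1  0  3  |    -2 ]
  [ 0  1  1  |  10/3 ]
  [ 0  0  1  |   1/3 ]
Subtract R3 from R2.
  [ 1  0  3  |   -2 ]
  [ 0  1  0  |    3 ]
  [ 0  0  1  |  1/3 ]
Subtract 3 times R3 from R1.
  [ 1  0  0  |   -3 ]
  [ 0  1  0  |    3 ]
  [ 0  0  1  |  1/3 ]
Reading off the last column: x = -3, y = 3, z = 1/3.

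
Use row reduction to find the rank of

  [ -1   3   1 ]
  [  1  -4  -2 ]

r1 -> -1·r1
  [ 1  -3  -1 ]
  [ 1  -4  -2 ]
r2 -> r2 − r1
  [ 1  -3  -1 ]
  [ 0  -1  -1 ]
r2 -> -1·r2
  [ 1  -3  -1 ]
  [ 0   1   1 ]
r1 -> r1 + 3·r2
  [ 1  0  2 ]
  [ 0  1  1 ]
The reduced form has 2 nonzero rows.

rank = 2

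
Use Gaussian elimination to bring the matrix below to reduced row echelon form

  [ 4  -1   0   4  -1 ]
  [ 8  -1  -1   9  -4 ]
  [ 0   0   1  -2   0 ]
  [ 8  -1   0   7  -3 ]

[[1, 0, 0, 3/4, 0], [0, 1, 0, -1, 0], [0, 0, 1, -2, 0], [0, 0, 0, 0, 1]]

ρ1 → 1/4·ρ1
  [ 1  -1/4   0   1  -1/4 ]
  [ 8    -1  -1   9    -4 ]
  [ 0     0   1  -2     0 ]
  [ 8    -1   0   7    -3 ]
ρ2 → ρ2 − 8·ρ1
  [ 1  -1/4   0   1  -1/4 ]
  [ 0     1  -1   1    -2 ]
  [ 0     0   1  -2     0 ]
  [ 8    -1   0   7    -3 ]
ρ4 → ρ4 − 8·ρ1
  [ 1  -1/4   0   1  -1/4 ]
  [ 0     1  -1   1    -2 ]
  [ 0     0   1  -2     0 ]
  [ 0     1   0  -1    -1 ]
ρ4 → ρ4 − ρ2
  [ 1  -1/4   0   1  -1/4 ]
  [ 0     1  -1   1    -2 ]
  [ 0     0   1  -2     0 ]
  [ 0     0   1  -2     1 ]
ρ4 → ρ4 − ρ3
  [ 1  -1/4   0   1  -1/4 ]
  [ 0     1  -1   1    -2 ]
  [ 0     0   1  -2     0 ]
  [ 0     0   0   0     1 ]
ρ2 → ρ2 + 2·ρ4
  [ 1  -1/4   0   1  -1/4 ]
  [ 0     1  -1   1     0 ]
  [ 0     0   1  -2     0 ]
  [ 0     0   0   0     1 ]
ρ1 → ρ1 + 1/4·ρ4
  [ 1  -1/4   0   1  0 ]
  [ 0     1  -1   1  0 ]
  [ 0     0   1  -2  0 ]
  [ 0     0   0   0  1 ]
ρ2 → ρ2 + ρ3
  [ 1  -1/4  0   1  0 ]
  [ 0     1  0  -1  0 ]
  [ 0     0  1  -2  0 ]
  [ 0     0  0   0  1 ]
ρ1 → ρ1 + 1/4·ρ2
  [ 1  0  0  3/4  0 ]
  [ 0  1  0   -1  0 ]
  [ 0  0  1   -2  0 ]
  [ 0  0  0    0  1 ]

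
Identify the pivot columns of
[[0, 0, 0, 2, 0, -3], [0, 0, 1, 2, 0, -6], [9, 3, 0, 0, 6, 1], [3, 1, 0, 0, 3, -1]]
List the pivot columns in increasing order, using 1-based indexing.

1, 3, 4, 5

r1 ↔ r3
  [ 9  3  0  0  6   1 ]
  [ 0  0  1  2  0  -6 ]
  [ 0  0  0  2  0  -3 ]
  [ 3  1  0  0  3  -1 ]
r1 -> 1/9·r1
  [ 1  1/3  0  0  2/3  1/9 ]
  [ 0    0  1  2    0   -6 ]
  [ 0    0  0  2    0   -3 ]
  [ 3    1  0  0    3   -1 ]
r4 -> r4 − 3·r1
  [ 1  1/3  0  0  2/3   1/9 ]
  [ 0    0  1  2    0    -6 ]
  [ 0    0  0  2    0    -3 ]
  [ 0    0  0  0    1  -4/3 ]
r3 -> 1/2·r3
  [ 1  1/3  0  0  2/3   1/9 ]
  [ 0    0  1  2    0    -6 ]
  [ 0    0  0  1    0  -3/2 ]
  [ 0    0  0  0    1  -4/3 ]
r1 -> r1 − 2/3·r4
  [ 1  1/3  0  0  0     1 ]
  [ 0    0  1  2  0    -6 ]
  [ 0    0  0  1  0  -3/2 ]
  [ 0    0  0  0  1  -4/3 ]
r2 -> r2 − 2·r3
  [ 1  1/3  0  0  0     1 ]
  [ 0    0  1  0  0    -3 ]
  [ 0    0  0  1  0  -3/2 ]
  [ 0    0  0  0  1  -4/3 ]
Pivot columns are the columns containing a leading 1.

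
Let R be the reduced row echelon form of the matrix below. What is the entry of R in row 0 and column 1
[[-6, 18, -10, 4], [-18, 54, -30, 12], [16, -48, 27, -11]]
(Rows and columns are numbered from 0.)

ρ1 -> -1/6·ρ1
  [   1   -3  5/3  -2/3 ]
  [ -18   54  -30    12 ]
  [  16  -48   27   -11 ]
ρ2 -> ρ2 + 18·ρ1
  [  1   -3  5/3  -2/3 ]
  [  0    0    0     0 ]
  [ 16  -48   27   -11 ]
ρ3 -> ρ3 − 16·ρ1
  [ 1  -3  5/3  -2/3 ]
  [ 0   0    0     0 ]
  [ 0   0  1/3  -1/3 ]
ρ2 ↔ ρ3
  [ 1  -3  5/3  -2/3 ]
  [ 0   0  1/3  -1/3 ]
  [ 0   0    0     0 ]
ρ2 -> 3·ρ2
  [ 1  -3  5/3  -2/3 ]
  [ 0   0    1    -1 ]
  [ 0   0    0     0 ]
ρ1 -> ρ1 − 5/3·ρ2
  [ 1  -3  0   1 ]
  [ 0   0  1  -1 ]
  [ 0   0  0   0 ]

-3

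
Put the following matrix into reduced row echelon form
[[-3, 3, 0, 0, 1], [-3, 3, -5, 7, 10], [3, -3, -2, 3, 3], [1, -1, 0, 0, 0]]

Multiply R1 by -1/3.
  [  1  -1   0  0  -1/3 ]
  [ -3   3  -5  7    10 ]
  [  3  -3  -2  3     3 ]
  [  1  -1   0  0     0 ]
Add 3 times R1 to R2.
  [ 1  -1   0  0  -1/3 ]
  [ 0   0  -5  7     9 ]
  [ 3  -3  -2  3     3 ]
  [ 1  -1   0  0     0 ]
Subtract 3 times R1 from R3.
  [ 1  -1   0  0  -1/3 ]
  [ 0   0  -5  7     9 ]
  [ 0   0  -2  3     4 ]
  [ 1  -1   0  0     0 ]
Subtract R1 from R4.
  [ 1  -1   0  0  -1/3 ]
  [ 0   0  -5  7     9 ]
  [ 0   0  -2  3     4 ]
  [ 0   0   0  0   1/3 ]
Multiply R2 by -1/5.
  [ 1  -1   0     0  -1/3 ]
  [ 0   0   1  -7/5  -9/5 ]
  [ 0   0  -2     3     4 ]
  [ 0   0   0     0   1/3 ]
Add 2 times R2 to R3.
  [ 1  -1  0     0  -1/3 ]
  [ 0   0  1  -7/5  -9/5 ]
  [ 0   0  0   1/5   2/5 ]
  [ 0   0  0     0   1/3 ]
Multiply R3 by 5.
  [ 1  -1  0     0  -1/3 ]
  [ 0   0  1  -7/5  -9/5 ]
  [ 0   0  0     1     2 ]
  [ 0   0  0     0   1/3 ]
Multiply R4 by 3.
  [ 1  -1  0     0  -1/3 ]
  [ 0   0  1  -7/5  -9/5 ]
  [ 0   0  0     1     2 ]
  [ 0   0  0     0     1 ]
Subtract 2 times R4 from R3.
  [ 1  -1  0     0  -1/3 ]
  [ 0   0  1  -7/5  -9/5 ]
  [ 0   0  0     1     0 ]
  [ 0   0  0     0     1 ]
Add 9/5 times R4 to R2.
  [ 1  -1  0     0  -1/3 ]
  [ 0   0  1  -7/5     0 ]
  [ 0   0  0     1     0 ]
  [ 0   0  0     0     1 ]
Add 1/3 times R4 to R1.
  [ 1  -1  0     0  0 ]
  [ 0   0  1  -7/5  0 ]
  [ 0   0  0     1  0 ]
  [ 0   0  0     0  1 ]
Add 7/5 times R3 to R2.
  [ 1  -1  0  0  0 ]
  [ 0   0  1  0  0 ]
  [ 0   0  0  1  0 ]
  [ 0   0  0  0  1 ]

[[1, -1, 0, 0, 0], [0, 0, 1, 0, 0], [0, 0, 0, 1, 0], [0, 0, 0, 0, 1]]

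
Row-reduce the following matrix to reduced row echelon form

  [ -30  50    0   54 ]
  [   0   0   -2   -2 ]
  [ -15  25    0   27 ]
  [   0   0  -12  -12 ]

R1 → -1/30·R1
  [   1  -5/3    0  -9/5 ]
  [   0     0   -2    -2 ]
  [ -15    25    0    27 ]
  [   0     0  -12   -12 ]
R3 → R3 + 15·R1
  [ 1  -5/3    0  -9/5 ]
  [ 0     0   -2    -2 ]
  [ 0     0    0     0 ]
  [ 0     0  -12   -12 ]
R2 → -1/2·R2
  [ 1  -5/3    0  -9/5 ]
  [ 0     0    1     1 ]
  [ 0     0    0     0 ]
  [ 0     0  -12   -12 ]
R4 → R4 + 12·R2
  [ 1  -5/3  0  -9/5 ]
  [ 0     0  1     1 ]
  [ 0     0  0     0 ]
  [ 0     0  0     0 ]

[[1, -5/3, 0, -9/5], [0, 0, 1, 1], [0, 0, 0, 0], [0, 0, 0, 0]]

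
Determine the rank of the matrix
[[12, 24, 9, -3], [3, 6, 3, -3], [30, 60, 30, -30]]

ρ1 → 1/12·ρ1
  [  1   2  3/4  -1/4 ]
  [  3   6    3    -3 ]
  [ 30  60   30   -30 ]
ρ2 → ρ2 − 3·ρ1
  [  1   2  3/4  -1/4 ]
  [  0   0  3/4  -9/4 ]
  [ 30  60   30   -30 ]
ρ3 → ρ3 − 30·ρ1
  [ 1  2   3/4   -1/4 ]
  [ 0  0   3/4   -9/4 ]
  [ 0  0  15/2  -45/2 ]
ρ2 → 4/3·ρ2
  [ 1  2   3/4   -1/4 ]
  [ 0  0     1     -3 ]
  [ 0  0  15/2  -45/2 ]
ρ3 → ρ3 − 15/2·ρ2
  [ 1  2  3/4  -1/4 ]
  [ 0  0    1    -3 ]
  [ 0  0    0     0 ]
ρ1 → ρ1 − 3/4·ρ2
  [ 1  2  0   2 ]
  [ 0  0  1  -3 ]
  [ 0  0  0   0 ]
The reduced form has 2 nonzero rows.

rank = 2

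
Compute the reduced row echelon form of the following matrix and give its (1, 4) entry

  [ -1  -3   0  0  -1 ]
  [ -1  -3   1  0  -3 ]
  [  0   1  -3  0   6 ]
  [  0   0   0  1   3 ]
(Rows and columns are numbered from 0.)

0

R1 ← -1·R1
  [  1   3   0  0   1 ]
  [ -1  -3   1  0  -3 ]
  [  0   1  -3  0   6 ]
  [  0   0   0  1   3 ]
R2 ← R2 + R1
  [ 1  3   0  0   1 ]
  [ 0  0   1  0  -2 ]
  [ 0  1  -3  0   6 ]
  [ 0  0   0  1   3 ]
R2 <-> R3
  [ 1  3   0  0   1 ]
  [ 0  1  -3  0   6 ]
  [ 0  0   1  0  -2 ]
  [ 0  0   0  1   3 ]
R2 ← R2 + 3·R3
  [ 1  3  0  0   1 ]
  [ 0  1  0  0   0 ]
  [ 0  0  1  0  -2 ]
  [ 0  0  0  1   3 ]
R1 ← R1 − 3·R2
  [ 1  0  0  0   1 ]
  [ 0  1  0  0   0 ]
  [ 0  0  1  0  -2 ]
  [ 0  0  0  1   3 ]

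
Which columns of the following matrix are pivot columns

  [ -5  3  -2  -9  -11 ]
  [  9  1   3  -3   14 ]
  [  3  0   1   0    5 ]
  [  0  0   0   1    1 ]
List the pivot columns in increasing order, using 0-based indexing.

R1 → -1/5·R1
  [ 1  -3/5  2/5  9/5  11/5 ]
  [ 9     1    3   -3    14 ]
  [ 3     0    1    0     5 ]
  [ 0     0    0    1     1 ]
R2 → R2 − 9·R1
  [ 1  -3/5   2/5    9/5   11/5 ]
  [ 0  32/5  -3/5  -96/5  -29/5 ]
  [ 3     0     1      0      5 ]
  [ 0     0     0      1      1 ]
R3 → R3 − 3·R1
  [ 1  -3/5   2/5    9/5   11/5 ]
  [ 0  32/5  -3/5  -96/5  -29/5 ]
  [ 0   9/5  -1/5  -27/5   -8/5 ]
  [ 0     0     0      1      1 ]
R2 → 5/32·R2
  [ 1  -3/5    2/5    9/5    11/5 ]
  [ 0     1  -3/32     -3  -29/32 ]
  [ 0   9/5   -1/5  -27/5    -8/5 ]
  [ 0     0      0      1       1 ]
R3 → R3 − 9/5·R2
  [ 1  -3/5    2/5  9/5    11/5 ]
  [ 0     1  -3/32   -3  -29/32 ]
  [ 0     0  -1/32    0    1/32 ]
  [ 0     0      0    1       1 ]
R3 → -32·R3
  [ 1  -3/5    2/5  9/5    11/5 ]
  [ 0     1  -3/32   -3  -29/32 ]
  [ 0     0      1    0      -1 ]
  [ 0     0      0    1       1 ]
R2 → R2 + 3·R4
  [ 1  -3/5    2/5  9/5   11/5 ]
  [ 0     1  -3/32    0  67/32 ]
  [ 0     0      1    0     -1 ]
  [ 0     0      0    1      1 ]
R1 → R1 − 9/5·R4
  [ 1  -3/5    2/5  0    2/5 ]
  [ 0     1  -3/32  0  67/32 ]
  [ 0     0      1  0     -1 ]
  [ 0     0      0  1      1 ]
R2 → R2 + 3/32·R3
  [ 1  -3/5  2/5  0  2/5 ]
  [ 0     1    0  0    2 ]
  [ 0     0    1  0   -1 ]
  [ 0     0    0  1    1 ]
R1 → R1 − 2/5·R3
  [ 1  -3/5  0  0  4/5 ]
  [ 0     1  0  0    2 ]
  [ 0     0  1  0   -1 ]
  [ 0     0  0  1    1 ]
R1 → R1 + 3/5·R2
  [ 1  0  0  0   2 ]
  [ 0  1  0  0   2 ]
  [ 0  0  1  0  -1 ]
  [ 0  0  0  1   1 ]
Pivot columns are the columns containing a leading 1.

0, 1, 2, 3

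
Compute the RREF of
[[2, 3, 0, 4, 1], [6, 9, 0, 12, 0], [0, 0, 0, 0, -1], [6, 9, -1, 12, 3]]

ρ1 ← 1/2·ρ1
  [ 1  3/2   0   2  1/2 ]
  [ 6    9   0  12    0 ]
  [ 0    0   0   0   -1 ]
  [ 6    9  -1  12    3 ]
ρ2 ← ρ2 − 6·ρ1
  [ 1  3/2   0   2  1/2 ]
  [ 0    0   0   0   -3 ]
  [ 0    0   0   0   -1 ]
  [ 6    9  -1  12    3 ]
ρ4 ← ρ4 − 6·ρ1
  [ 1  3/2   0  2  1/2 ]
  [ 0    0   0  0   -3 ]
  [ 0    0   0  0   -1 ]
  [ 0    0  -1  0    0 ]
ρ2 <=> ρ4
  [ 1  3/2   0  2  1/2 ]
  [ 0    0  -1  0    0 ]
  [ 0    0   0  0   -1 ]
  [ 0    0   0  0   -3 ]
ρ2 ← -1·ρ2
  [ 1  3/2  0  2  1/2 ]
  [ 0    0  1  0    0 ]
  [ 0    0  0  0   -1 ]
  [ 0    0  0  0   -3 ]
ρ3 ← -1·ρ3
  [ 1  3/2  0  2  1/2 ]
  [ 0    0  1  0    0 ]
  [ 0    0  0  0    1 ]
  [ 0    0  0  0   -3 ]
ρ4 ← ρ4 + 3·ρ3
  [ 1  3/2  0  2  1/2 ]
  [ 0    0  1  0    0 ]
  [ 0    0  0  0    1 ]
  [ 0    0  0  0    0 ]
ρ1 ← ρ1 − 1/2·ρ3
  [ 1  3/2  0  2  0 ]
  [ 0    0  1  0  0 ]
  [ 0    0  0  0  1 ]
  [ 0    0  0  0  0 ]

[[1, 3/2, 0, 2, 0], [0, 0, 1, 0, 0], [0, 0, 0, 0, 1], [0, 0, 0, 0, 0]]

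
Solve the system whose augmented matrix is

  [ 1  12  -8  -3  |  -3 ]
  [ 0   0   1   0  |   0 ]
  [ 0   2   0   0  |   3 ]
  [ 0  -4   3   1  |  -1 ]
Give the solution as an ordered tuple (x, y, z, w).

(-6, 3/2, 0, 5)

R2 <=> R3
  [ 1  12  -8  -3  |  -3 ]
  [ 0   2   0   0  |   3 ]
  [ 0   0   1   0  |   0 ]
  [ 0  -4   3   1  |  -1 ]
R2 ← 1/2·R2
  [ 1  12  -8  -3  |   -3 ]
  [ 0   1   0   0  |  3/2 ]
  [ 0   0   1   0  |    0 ]
  [ 0  -4   3   1  |   -1 ]
R4 ← R4 + 4·R2
  [ 1  12  -8  -3  |   -3 ]
  [ 0   1   0   0  |  3/2 ]
  [ 0   0   1   0  |    0 ]
  [ 0   0   3   1  |    5 ]
R4 ← R4 − 3·R3
  [ 1  12  -8  -3  |   -3 ]
  [ 0   1   0   0  |  3/2 ]
  [ 0   0   1   0  |    0 ]
  [ 0   0   0   1  |    5 ]
R1 ← R1 + 3·R4
  [ 1  12  -8  0  |   12 ]
  [ 0   1   0  0  |  3/2 ]
  [ 0   0   1  0  |    0 ]
  [ 0   0   0  1  |    5 ]
R1 ← R1 + 8·R3
  [ 1  12  0  0  |   12 ]
  [ 0   1  0  0  |  3/2 ]
  [ 0   0  1  0  |    0 ]
  [ 0   0  0  1  |    5 ]
R1 ← R1 − 12·R2
  [ 1  0  0  0  |   -6 ]
  [ 0  1  0  0  |  3/2 ]
  [ 0  0  1  0  |    0 ]
  [ 0  0  0  1  |    5 ]
Reading off the last column: x = -6, y = 3/2, z = 0, w = 5.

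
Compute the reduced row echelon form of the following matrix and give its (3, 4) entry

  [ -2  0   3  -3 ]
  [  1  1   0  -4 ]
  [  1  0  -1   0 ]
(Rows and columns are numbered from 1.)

-3

Multiply R1 by -1/2.
Subtract R1 from R2.
Subtract R1 from R3.
Multiply R3 by 2.
Subtract 3/2 times R3 from R2.
Add 3/2 times R3 to R1.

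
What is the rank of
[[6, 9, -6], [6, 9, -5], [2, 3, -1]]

Multiply R1 by 1/6.
  [ 1  3/2  -1 ]
  [ 6    9  -5 ]
  [ 2    3  -1 ]
Subtract 6 times R1 from R2.
  [ 1  3/2  -1 ]
  [ 0    0   1 ]
  [ 2    3  -1 ]
Subtract 2 times R1 from R3.
  [ 1  3/2  -1 ]
  [ 0    0   1 ]
  [ 0    0   1 ]
Subtract R2 from R3.
  [ 1  3/2  -1 ]
  [ 0    0   1 ]
  [ 0    0   0 ]
Add R2 to R1.
  [ 1  3/2  0 ]
  [ 0    0  1 ]
  [ 0    0  0 ]
The reduced form has 2 nonzero rows.

rank = 2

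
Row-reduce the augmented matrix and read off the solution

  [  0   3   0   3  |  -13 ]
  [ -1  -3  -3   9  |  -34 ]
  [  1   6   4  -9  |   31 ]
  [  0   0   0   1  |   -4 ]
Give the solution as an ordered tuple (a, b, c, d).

R1 ↔ R2
  [ -1  -3  -3   9  |  -34 ]
  [  0   3   0   3  |  -13 ]
  [  1   6   4  -9  |   31 ]
  [  0   0   0   1  |   -4 ]
R1 -> -1·R1
  [ 1  3  3  -9  |   34 ]
  [ 0  3  0   3  |  -13 ]
  [ 1  6  4  -9  |   31 ]
  [ 0  0  0   1  |   -4 ]
R3 -> R3 − R1
  [ 1  3  3  -9  |   34 ]
  [ 0  3  0   3  |  -13 ]
  [ 0  3  1   0  |   -3 ]
  [ 0  0  0   1  |   -4 ]
R2 -> 1/3·R2
  [ 1  3  3  -9  |     34 ]
  [ 0  1  0   1  |  -13/3 ]
  [ 0  3  1   0  |     -3 ]
  [ 0  0  0   1  |     -4 ]
R3 -> R3 − 3·R2
  [ 1  3  3  -9  |     34 ]
  [ 0  1  0   1  |  -13/3 ]
  [ 0  0  1  -3  |     10 ]
  [ 0  0  0   1  |     -4 ]
R3 -> R3 + 3·R4
  [ 1  3  3  -9  |     34 ]
  [ 0  1  0   1  |  -13/3 ]
  [ 0  0  1   0  |     -2 ]
  [ 0  0  0   1  |     -4 ]
R2 -> R2 − R4
  [ 1  3  3  -9  |    34 ]
  [ 0  1  0   0  |  -1/3 ]
  [ 0  0  1   0  |    -2 ]
  [ 0  0  0   1  |    -4 ]
R1 -> R1 + 9·R4
  [ 1  3  3  0  |    -2 ]
  [ 0  1  0  0  |  -1/3 ]
  [ 0  0  1  0  |    -2 ]
  [ 0  0  0  1  |    -4 ]
R1 -> R1 − 3·R3
  [ 1  3  0  0  |     4 ]
  [ 0  1  0  0  |  -1/3 ]
  [ 0  0  1  0  |    -2 ]
  [ 0  0  0  1  |    -4 ]
R1 -> R1 − 3·R2
  [ 1  0  0  0  |     5 ]
  [ 0  1  0  0  |  -1/3 ]
  [ 0  0  1  0  |    -2 ]
  [ 0  0  0  1  |    -4 ]
Reading off the last column: a = 5, b = -1/3, c = -2, d = -4.

(5, -1/3, -2, -4)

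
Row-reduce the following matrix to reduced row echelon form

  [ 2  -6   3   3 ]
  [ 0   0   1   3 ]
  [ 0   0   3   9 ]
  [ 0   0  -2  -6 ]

[[1, -3, 0, -3], [0, 0, 1, 3], [0, 0, 0, 0], [0, 0, 0, 0]]

Multiply R1 by 1/2.
  [ 1  -3  3/2  3/2 ]
  [ 0   0    1    3 ]
  [ 0   0    3    9 ]
  [ 0   0   -2   -6 ]
Subtract 3 times R2 from R3.
  [ 1  -3  3/2  3/2 ]
  [ 0   0    1    3 ]
  [ 0   0    0    0 ]
  [ 0   0   -2   -6 ]
Add 2 times R2 to R4.
  [ 1  -3  3/2  3/2 ]
  [ 0   0    1    3 ]
  [ 0   0    0    0 ]
  [ 0   0    0    0 ]
Subtract 3/2 times R2 from R1.
  [ 1  -3  0  -3 ]
  [ 0   0  1   3 ]
  [ 0   0  0   0 ]
  [ 0   0  0   0 ]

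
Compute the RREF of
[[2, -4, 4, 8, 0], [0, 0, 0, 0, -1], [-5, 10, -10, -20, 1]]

ρ1 → 1/2·ρ1
  [  1  -2    2    4   0 ]
  [  0   0    0    0  -1 ]
  [ -5  10  -10  -20   1 ]
ρ3 → ρ3 + 5·ρ1
  [ 1  -2  2  4   0 ]
  [ 0   0  0  0  -1 ]
  [ 0   0  0  0   1 ]
ρ2 → -1·ρ2
  [ 1  -2  2  4  0 ]
  [ 0   0  0  0  1 ]
  [ 0   0  0  0  1 ]
ρ3 → ρ3 − ρ2
  [ 1  -2  2  4  0 ]
  [ 0   0  0  0  1 ]
  [ 0   0  0  0  0 ]

[[1, -2, 2, 4, 0], [0, 0, 0, 0, 1], [0, 0, 0, 0, 0]]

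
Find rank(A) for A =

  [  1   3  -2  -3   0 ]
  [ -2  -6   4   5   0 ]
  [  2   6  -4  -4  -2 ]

Add 2 times ρ1 to ρ2.
  [ 1  3  -2  -3   0 ]
  [ 0  0   0  -1   0 ]
  [ 2  6  -4  -4  -2 ]
Subtract 2 times ρ1 from ρ3.
  [ 1  3  -2  -3   0 ]
  [ 0  0   0  -1   0 ]
  [ 0  0   0   2  -2 ]
Multiply ρ2 by -1.
  [ 1  3  -2  -3   0 ]
  [ 0  0   0   1   0 ]
  [ 0  0   0   2  -2 ]
Subtract 2 times ρ2 from ρ3.
  [ 1  3  -2  -3   0 ]
  [ 0  0   0   1   0 ]
  [ 0  0   0   0  -2 ]
Multiply ρ3 by -1/2.
  [ 1  3  -2  -3  0 ]
  [ 0  0   0   1  0 ]
  [ 0  0   0   0  1 ]
Add 3 times ρ2 to ρ1.
  [ 1  3  -2  0  0 ]
  [ 0  0   0  1  0 ]
  [ 0  0   0  0  1 ]
The reduced form has 3 nonzero rows.

rank = 3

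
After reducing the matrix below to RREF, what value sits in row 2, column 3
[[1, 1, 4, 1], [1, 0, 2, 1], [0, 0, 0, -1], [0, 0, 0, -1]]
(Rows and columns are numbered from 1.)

ρ2 := ρ2 − ρ1
ρ2 := -1·ρ2
ρ3 := -1·ρ3
ρ4 := ρ4 + ρ3
ρ1 := ρ1 − ρ3
ρ1 := ρ1 − ρ2

2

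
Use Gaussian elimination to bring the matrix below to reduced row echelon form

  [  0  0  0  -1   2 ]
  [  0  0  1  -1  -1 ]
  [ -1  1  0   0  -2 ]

[[1, -1, 0, 0, 2], [0, 0, 1, 0, -3], [0, 0, 0, 1, -2]]

Swap ρ1 and ρ3.
  [ -1  1  0   0  -2 ]
  [  0  0  1  -1  -1 ]
  [  0  0  0  -1   2 ]
Multiply ρ1 by -1.
  [ 1  -1  0   0   2 ]
  [ 0   0  1  -1  -1 ]
  [ 0   0  0  -1   2 ]
Multiply ρ3 by -1.
  [ 1  -1  0   0   2 ]
  [ 0   0  1  -1  -1 ]
  [ 0   0  0   1  -2 ]
Add ρ3 to ρ2.
  [ 1  -1  0  0   2 ]
  [ 0   0  1  0  -3 ]
  [ 0   0  0  1  -2 ]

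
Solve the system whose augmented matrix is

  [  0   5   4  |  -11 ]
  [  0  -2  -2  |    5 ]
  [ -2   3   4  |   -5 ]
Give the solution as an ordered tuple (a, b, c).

Swap R1 and R3.
Multiply R1 by -1/2.
Multiply R2 by -1/2.
Subtract 5 times R2 from R3.
Multiply R3 by -1.
Subtract R3 from R2.
Add 2 times R3 to R1.
Add 3/2 times R2 to R1.
Reading off the last column: a = -2, b = -1, c = -3/2.

(-2, -1, -3/2)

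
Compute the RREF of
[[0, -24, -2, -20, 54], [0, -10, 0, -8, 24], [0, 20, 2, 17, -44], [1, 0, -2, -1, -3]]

ρ1 <-> ρ4
  [ 1    0  -2   -1   -3 ]
  [ 0  -10   0   -8   24 ]
  [ 0   20   2   17  -44 ]
  [ 0  -24  -2  -20   54 ]
ρ2 ← -1/10·ρ2
  [ 1    0  -2   -1     -3 ]
  [ 0    1   0  4/5  -12/5 ]
  [ 0   20   2   17    -44 ]
  [ 0  -24  -2  -20     54 ]
ρ3 ← ρ3 − 20·ρ2
  [ 1    0  -2   -1     -3 ]
  [ 0    1   0  4/5  -12/5 ]
  [ 0    0   2    1      4 ]
  [ 0  -24  -2  -20     54 ]
ρ4 ← ρ4 + 24·ρ2
  [ 1  0  -2    -1     -3 ]
  [ 0  1   0   4/5  -12/5 ]
  [ 0  0   2     1      4 ]
  [ 0  0  -2  -4/5  -18/5 ]
ρ3 ← 1/2·ρ3
  [ 1  0  -2    -1     -3 ]
  [ 0  1   0   4/5  -12/5 ]
  [ 0  0   1   1/2      2 ]
  [ 0  0  -2  -4/5  -18/5 ]
ρ4 ← ρ4 + 2·ρ3
  [ 1  0  -2   -1     -3 ]
  [ 0  1   0  4/5  -12/5 ]
  [ 0  0   1  1/2      2 ]
  [ 0  0   0  1/5    2/5 ]
ρ4 ← 5·ρ4
  [ 1  0  -2   -1     -3 ]
  [ 0  1   0  4/5  -12/5 ]
  [ 0  0   1  1/2      2 ]
  [ 0  0   0    1      2 ]
ρ3 ← ρ3 − 1/2·ρ4
  [ 1  0  -2   -1     -3 ]
  [ 0  1   0  4/5  -12/5 ]
  [ 0  0   1    0      1 ]
  [ 0  0   0    1      2 ]
ρ2 ← ρ2 − 4/5·ρ4
  [ 1  0  -2  -1  -3 ]
  [ 0  1   0   0  -4 ]
  [ 0  0   1   0   1 ]
  [ 0  0   0   1   2 ]
ρ1 ← ρ1 + ρ4
  [ 1  0  -2  0  -1 ]
  [ 0  1   0  0  -4 ]
  [ 0  0   1  0   1 ]
  [ 0  0   0  1   2 ]
ρ1 ← ρ1 + 2·ρ3
  [ 1  0  0  0   1 ]
  [ 0  1  0  0  -4 ]
  [ 0  0  1  0   1 ]
  [ 0  0  0  1   2 ]

[[1, 0, 0, 0, 1], [0, 1, 0, 0, -4], [0, 0, 1, 0, 1], [0, 0, 0, 1, 2]]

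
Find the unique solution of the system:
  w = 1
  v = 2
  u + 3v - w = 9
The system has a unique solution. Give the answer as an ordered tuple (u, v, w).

(4, 2, 1)

Form the augmented matrix and row-reduce:
  [ 0  0   1  |  1 ]
  [ 0  1   0  |  2 ]
  [ 1  3  -1  |  9 ]
Swap R1 and R3.
  [ 1  3  -1  |  9 ]
  [ 0  1   0  |  2 ]
  [ 0  0   1  |  1 ]
Add R3 to R1.
  [ 1  3  0  |  10 ]
  [ 0  1  0  |   2 ]
  [ 0  0  1  |   1 ]
Subtract 3 times R2 from R1.
  [ 1  0  0  |  4 ]
  [ 0  1  0  |  2 ]
  [ 0  0  1  |  1 ]
Reading off the last column: u = 4, v = 2, w = 1.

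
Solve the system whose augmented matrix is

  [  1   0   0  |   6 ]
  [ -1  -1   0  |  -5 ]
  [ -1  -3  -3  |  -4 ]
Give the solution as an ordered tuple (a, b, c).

(6, -1, 1/3)

Add R1 to R2.
  [  1   0   0  |   6 ]
  [  0  -1   0  |   1 ]
  [ -1  -3  -3  |  -4 ]
Add R1 to R3.
  [ 1   0   0  |  6 ]
  [ 0  -1   0  |  1 ]
  [ 0  -3  -3  |  2 ]
Multiply R2 by -1.
  [ 1   0   0  |   6 ]
  [ 0   1   0  |  -1 ]
  [ 0  -3  -3  |   2 ]
Add 3 times R2 to R3.
  [ 1  0   0  |   6 ]
  [ 0  1   0  |  -1 ]
  [ 0  0  -3  |  -1 ]
Multiply R3 by -1/3.
  [ 1  0  0  |    6 ]
  [ 0  1  0  |   -1 ]
  [ 0  0  1  |  1/3 ]
Reading off the last column: a = 6, b = -1, c = 1/3.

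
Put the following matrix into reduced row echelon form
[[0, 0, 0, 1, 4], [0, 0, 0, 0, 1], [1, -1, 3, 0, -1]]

[[1, -1, 3, 0, 0], [0, 0, 0, 1, 0], [0, 0, 0, 0, 1]]

Swap R1 and R3.
  [ 1  -1  3  0  -1 ]
  [ 0   0  0  0   1 ]
  [ 0   0  0  1   4 ]
Swap R2 and R3.
  [ 1  -1  3  0  -1 ]
  [ 0   0  0  1   4 ]
  [ 0   0  0  0   1 ]
Subtract 4 times R3 from R2.
  [ 1  -1  3  0  -1 ]
  [ 0   0  0  1   0 ]
  [ 0   0  0  0   1 ]
Add R3 to R1.
  [ 1  -1  3  0  0 ]
  [ 0   0  0  1  0 ]
  [ 0   0  0  0  1 ]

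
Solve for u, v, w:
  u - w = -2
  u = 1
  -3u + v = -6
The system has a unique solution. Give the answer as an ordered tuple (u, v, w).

Form the augmented matrix and row-reduce:
  [  1  0  -1  |  -2 ]
  [  1  0   0  |   1 ]
  [ -3  1   0  |  -6 ]
Subtract R1 from R2.
  [  1  0  -1  |  -2 ]
  [  0  0   1  |   3 ]
  [ -3  1   0  |  -6 ]
Add 3 times R1 to R3.
  [ 1  0  -1  |   -2 ]
  [ 0  0   1  |    3 ]
  [ 0  1  -3  |  -12 ]
Swap R2 and R3.
  [ 1  0  -1  |   -2 ]
  [ 0  1  -3  |  -12 ]
  [ 0  0   1  |    3 ]
Add 3 times R3 to R2.
  [ 1  0  -1  |  -2 ]
  [ 0  1   0  |  -3 ]
  [ 0  0   1  |   3 ]
Add R3 to R1.
  [ 1  0  0  |   1 ]
  [ 0  1  0  |  -3 ]
  [ 0  0  1  |   3 ]
Reading off the last column: u = 1, v = -3, w = 3.

(1, -3, 3)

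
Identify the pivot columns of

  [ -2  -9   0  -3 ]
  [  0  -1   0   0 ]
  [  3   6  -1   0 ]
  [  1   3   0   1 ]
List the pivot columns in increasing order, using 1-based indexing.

R1 -> -1/2·R1
  [ 1  9/2   0  3/2 ]
  [ 0   -1   0    0 ]
  [ 3    6  -1    0 ]
  [ 1    3   0    1 ]
R3 -> R3 − 3·R1
  [ 1    9/2   0   3/2 ]
  [ 0     -1   0     0 ]
  [ 0  -15/2  -1  -9/2 ]
  [ 1      3   0     1 ]
R4 -> R4 − R1
  [ 1    9/2   0   3/2 ]
  [ 0     -1   0     0 ]
  [ 0  -15/2  -1  -9/2 ]
  [ 0   -3/2   0  -1/2 ]
R2 -> -1·R2
  [ 1    9/2   0   3/2 ]
  [ 0      1   0     0 ]
  [ 0  -15/2  -1  -9/2 ]
  [ 0   -3/2   0  -1/2 ]
R3 -> R3 + 15/2·R2
  [ 1   9/2   0   3/2 ]
  [ 0     1   0     0 ]
  [ 0     0  -1  -9/2 ]
  [ 0  -3/2   0  -1/2 ]
R4 -> R4 + 3/2·R2
  [ 1  9/2   0   3/2 ]
  [ 0    1   0     0 ]
  [ 0    0  -1  -9/2 ]
  [ 0    0   0  -1/2 ]
R3 -> -1·R3
  [ 1  9/2  0   3/2 ]
  [ 0    1  0     0 ]
  [ 0    0  1   9/2 ]
  [ 0    0  0  -1/2 ]
R4 -> -2·R4
  [ 1  9/2  0  3/2 ]
  [ 0    1  0    0 ]
  [ 0    0  1  9/2 ]
  [ 0    0  0    1 ]
R3 -> R3 − 9/2·R4
  [ 1  9/2  0  3/2 ]
  [ 0    1  0    0 ]
  [ 0    0  1    0 ]
  [ 0    0  0    1 ]
R1 -> R1 − 3/2·R4
  [ 1  9/2  0  0 ]
  [ 0    1  0  0 ]
  [ 0    0  1  0 ]
  [ 0    0  0  1 ]
R1 -> R1 − 9/2·R2
  [ 1  0  0  0 ]
  [ 0  1  0  0 ]
  [ 0  0  1  0 ]
  [ 0  0  0  1 ]
Pivot columns are the columns containing a leading 1.

1, 2, 3, 4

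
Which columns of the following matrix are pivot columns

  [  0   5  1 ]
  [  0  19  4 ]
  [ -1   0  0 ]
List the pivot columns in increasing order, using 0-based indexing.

ρ1 ↔ ρ3
  [ -1   0  0 ]
  [  0  19  4 ]
  [  0   5  1 ]
ρ1 ← -1·ρ1
  [ 1   0  0 ]
  [ 0  19  4 ]
  [ 0   5  1 ]
ρ2 ← 1/19·ρ2
  [ 1  0     0 ]
  [ 0  1  4/19 ]
  [ 0  5     1 ]
ρ3 ← ρ3 − 5·ρ2
  [ 1  0      0 ]
  [ 0  1   4/19 ]
  [ 0  0  -1/19 ]
ρ3 ← -19·ρ3
  [ 1  0     0 ]
  [ 0  1  4/19 ]
  [ 0  0     1 ]
ρ2 ← ρ2 − 4/19·ρ3
  [ 1  0  0 ]
  [ 0  1  0 ]
  [ 0  0  1 ]
Pivot columns are the columns containing a leading 1.

0, 1, 2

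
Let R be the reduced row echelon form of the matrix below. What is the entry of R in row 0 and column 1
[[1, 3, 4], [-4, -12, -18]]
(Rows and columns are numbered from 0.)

R2 -> R2 + 4·R1
  [ 1  3   4 ]
  [ 0  0  -2 ]
R2 -> -1/2·R2
  [ 1  3  4 ]
  [ 0  0  1 ]
R1 -> R1 − 4·R2
  [ 1  3  0 ]
  [ 0  0  1 ]

3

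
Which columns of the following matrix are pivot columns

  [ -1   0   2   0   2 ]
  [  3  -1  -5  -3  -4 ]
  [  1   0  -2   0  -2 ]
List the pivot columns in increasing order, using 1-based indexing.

1, 2

Multiply R1 by -1.
  [ 1   0  -2   0  -2 ]
  [ 3  -1  -5  -3  -4 ]
  [ 1   0  -2   0  -2 ]
Subtract 3 times R1 from R2.
  [ 1   0  -2   0  -2 ]
  [ 0  -1   1  -3   2 ]
  [ 1   0  -2   0  -2 ]
Subtract R1 from R3.
  [ 1   0  -2   0  -2 ]
  [ 0  -1   1  -3   2 ]
  [ 0   0   0   0   0 ]
Multiply R2 by -1.
  [ 1  0  -2  0  -2 ]
  [ 0  1  -1  3  -2 ]
  [ 0  0   0  0   0 ]
Pivot columns are the columns containing a leading 1.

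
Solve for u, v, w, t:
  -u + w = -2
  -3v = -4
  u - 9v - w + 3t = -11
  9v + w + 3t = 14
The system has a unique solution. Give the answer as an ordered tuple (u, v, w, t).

Form the augmented matrix and row-reduce:
  [ -1   0   1  0  |   -2 ]
  [  0  -3   0  0  |   -4 ]
  [  1  -9  -1  3  |  -11 ]
  [  0   9   1  3  |   14 ]
R1 := -1·R1
  [ 1   0  -1  0  |    2 ]
  [ 0  -3   0  0  |   -4 ]
  [ 1  -9  -1  3  |  -11 ]
  [ 0   9   1  3  |   14 ]
R3 := R3 − R1
  [ 1   0  -1  0  |    2 ]
  [ 0  -3   0  0  |   -4 ]
  [ 0  -9   0  3  |  -13 ]
  [ 0   9   1  3  |   14 ]
R2 := -1/3·R2
  [ 1   0  -1  0  |    2 ]
  [ 0   1   0  0  |  4/3 ]
  [ 0  -9   0  3  |  -13 ]
  [ 0   9   1  3  |   14 ]
R3 := R3 + 9·R2
  [ 1  0  -1  0  |    2 ]
  [ 0  1   0  0  |  4/3 ]
  [ 0  0   0  3  |   -1 ]
  [ 0  9   1  3  |   14 ]
R4 := R4 − 9·R2
  [ 1  0  -1  0  |    2 ]
  [ 0  1   0  0  |  4/3 ]
  [ 0  0   0  3  |   -1 ]
  [ 0  0   1  3  |    2 ]
R3 ↔ R4
  [ 1  0  -1  0  |    2 ]
  [ 0  1   0  0  |  4/3 ]
  [ 0  0   1  3  |    2 ]
  [ 0  0   0  3  |   -1 ]
R4 := 1/3·R4
  [ 1  0  -1  0  |     2 ]
  [ 0  1   0  0  |   4/3 ]
  [ 0  0   1  3  |     2 ]
  [ 0  0   0  1  |  -1/3 ]
R3 := R3 − 3·R4
  [ 1  0  -1  0  |     2 ]
  [ 0  1   0  0  |   4/3 ]
  [ 0  0   1  0  |     3 ]
  [ 0  0   0  1  |  -1/3 ]
R1 := R1 + R3
  [ 1  0  0  0  |     5 ]
  [ 0  1  0  0  |   4/3 ]
  [ 0  0  1  0  |     3 ]
  [ 0  0  0  1  |  -1/3 ]
Reading off the last column: u = 5, v = 4/3, w = 3, t = -1/3.

(5, 4/3, 3, -1/3)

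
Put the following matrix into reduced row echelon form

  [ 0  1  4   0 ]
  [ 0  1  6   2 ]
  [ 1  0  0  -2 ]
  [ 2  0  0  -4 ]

[[1, 0, 0, -2], [0, 1, 0, -4], [0, 0, 1, 1], [0, 0, 0, 0]]

R1 <-> R3
  [ 1  0  0  -2 ]
  [ 0  1  6   2 ]
  [ 0  1  4   0 ]
  [ 2  0  0  -4 ]
R4 -> R4 − 2·R1
  [ 1  0  0  -2 ]
  [ 0  1  6   2 ]
  [ 0  1  4   0 ]
  [ 0  0  0   0 ]
R3 -> R3 − R2
  [ 1  0   0  -2 ]
  [ 0  1   6   2 ]
  [ 0  0  -2  -2 ]
  [ 0  0   0   0 ]
R3 -> -1/2·R3
  [ 1  0  0  -2 ]
  [ 0  1  6   2 ]
  [ 0  0  1   1 ]
  [ 0  0  0   0 ]
R2 -> R2 − 6·R3
  [ 1  0  0  -2 ]
  [ 0  1  0  -4 ]
  [ 0  0  1   1 ]
  [ 0  0  0   0 ]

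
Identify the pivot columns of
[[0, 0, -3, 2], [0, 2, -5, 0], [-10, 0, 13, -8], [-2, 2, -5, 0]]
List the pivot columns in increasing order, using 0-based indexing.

r1 ↔ r3
  [ -10  0  13  -8 ]
  [   0  2  -5   0 ]
  [   0  0  -3   2 ]
  [  -2  2  -5   0 ]
r1 := -1/10·r1
  [  1  0  -13/10  4/5 ]
  [  0  2      -5    0 ]
  [  0  0      -3    2 ]
  [ -2  2      -5    0 ]
r4 := r4 + 2·r1
  [ 1  0  -13/10  4/5 ]
  [ 0  2      -5    0 ]
  [ 0  0      -3    2 ]
  [ 0  2   -38/5  8/5 ]
r2 := 1/2·r2
  [ 1  0  -13/10  4/5 ]
  [ 0  1    -5/2    0 ]
  [ 0  0      -3    2 ]
  [ 0  2   -38/5  8/5 ]
r4 := r4 − 2·r2
  [ 1  0  -13/10  4/5 ]
  [ 0  1    -5/2    0 ]
  [ 0  0      -3    2 ]
  [ 0  0   -13/5  8/5 ]
r3 := -1/3·r3
  [ 1  0  -13/10   4/5 ]
  [ 0  1    -5/2     0 ]
  [ 0  0       1  -2/3 ]
  [ 0  0   -13/5   8/5 ]
r4 := r4 + 13/5·r3
  [ 1  0  -13/10    4/5 ]
  [ 0  1    -5/2      0 ]
  [ 0  0       1   -2/3 ]
  [ 0  0       0  -2/15 ]
r4 := -15/2·r4
  [ 1  0  -13/10   4/5 ]
  [ 0  1    -5/2     0 ]
  [ 0  0       1  -2/3 ]
  [ 0  0       0     1 ]
r3 := r3 + 2/3·r4
  [ 1  0  -13/10  4/5 ]
  [ 0  1    -5/2    0 ]
  [ 0  0       1    0 ]
  [ 0  0       0    1 ]
r1 := r1 − 4/5·r4
  [ 1  0  -13/10  0 ]
  [ 0  1    -5/2  0 ]
  [ 0  0       1  0 ]
  [ 0  0       0  1 ]
r2 := r2 + 5/2·r3
  [ 1  0  -13/10  0 ]
  [ 0  1       0  0 ]
  [ 0  0       1  0 ]
  [ 0  0       0  1 ]
r1 := r1 + 13/10·r3
  [ 1  0  0  0 ]
  [ 0  1  0  0 ]
  [ 0  0  1  0 ]
  [ 0  0  0  1 ]
Pivot columns are the columns containing a leading 1.

0, 1, 2, 3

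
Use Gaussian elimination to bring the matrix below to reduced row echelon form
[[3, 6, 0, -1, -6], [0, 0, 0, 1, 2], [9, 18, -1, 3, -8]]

[[1, 2, 0, 0, -4/3], [0, 0, 1, 0, 2], [0, 0, 0, 1, 2]]

R1 -> 1/3·R1
  [ 1   2   0  -1/3  -2 ]
  [ 0   0   0     1   2 ]
  [ 9  18  -1     3  -8 ]
R3 -> R3 − 9·R1
  [ 1  2   0  -1/3  -2 ]
  [ 0  0   0     1   2 ]
  [ 0  0  -1     6  10 ]
R2 <-> R3
  [ 1  2   0  -1/3  -2 ]
  [ 0  0  -1     6  10 ]
  [ 0  0   0     1   2 ]
R2 -> -1·R2
  [ 1  2  0  -1/3   -2 ]
  [ 0  0  1    -6  -10 ]
  [ 0  0  0     1    2 ]
R2 -> R2 + 6·R3
  [ 1  2  0  -1/3  -2 ]
  [ 0  0  1     0   2 ]
  [ 0  0  0     1   2 ]
R1 -> R1 + 1/3·R3
  [ 1  2  0  0  -4/3 ]
  [ 0  0  1  0     2 ]
  [ 0  0  0  1     2 ]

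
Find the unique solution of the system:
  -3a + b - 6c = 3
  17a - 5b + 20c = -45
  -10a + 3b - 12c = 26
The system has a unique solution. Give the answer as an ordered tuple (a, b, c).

Form the augmented matrix and row-reduce:
  [  -3   1   -6  |    3 ]
  [  17  -5   20  |  -45 ]
  [ -10   3  -12  |   26 ]
Multiply R1 by -1/3.
  [   1  -1/3    2  |   -1 ]
  [  17    -5   20  |  -45 ]
  [ -10     3  -12  |   26 ]
Subtract 17 times R1 from R2.
  [   1  -1/3    2  |   -1 ]
  [   0   2/3  -14  |  -28 ]
  [ -10     3  -12  |   26 ]
Add 10 times R1 to R3.
  [ 1  -1/3    2  |   -1 ]
  [ 0   2/3  -14  |  -28 ]
  [ 0  -1/3    8  |   16 ]
Multiply R2 by 3/2.
  [ 1  -1/3    2  |   -1 ]
  [ 0     1  -21  |  -42 ]
  [ 0  -1/3    8  |   16 ]
Add 1/3 times R2 to R3.
  [ 1  -1/3    2  |   -1 ]
  [ 0     1  -21  |  -42 ]
  [ 0     0    1  |    2 ]
Add 21 times R3 to R2.
  [ 1  -1/3  2  |  -1 ]
  [ 0     1  0  |   0 ]
  [ 0     0  1  |   2 ]
Subtract 2 times R3 from R1.
  [ 1  -1/3  0  |  -5 ]
  [ 0     1  0  |   0 ]
  [ 0     0  1  |   2 ]
Add 1/3 times R2 to R1.
  [ 1  0  0  |  -5 ]
  [ 0  1  0  |   0 ]
  [ 0  0  1  |   2 ]
Reading off the last column: a = -5, b = 0, c = 2.

(-5, 0, 2)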